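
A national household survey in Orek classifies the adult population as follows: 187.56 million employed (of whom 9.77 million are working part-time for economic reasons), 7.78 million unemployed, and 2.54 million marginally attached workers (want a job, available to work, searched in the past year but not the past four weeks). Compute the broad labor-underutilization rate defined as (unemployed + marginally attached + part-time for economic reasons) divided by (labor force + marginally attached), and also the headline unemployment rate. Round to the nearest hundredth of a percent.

Labor force = 187.56 + 7.78 = 195.34 million.
Numerator = 7.78 + 2.54 + 9.77 = 20.09 million.
Denominator = 195.34 + 2.54 = 197.88 million.
Broad rate = 20.09 / 197.88 = 10.15%.
Headline unemployment rate = 7.78 / 195.34 = 3.98%.

Broad underutilization rate ≈ 10.15%; headline unemployment rate ≈ 3.98%.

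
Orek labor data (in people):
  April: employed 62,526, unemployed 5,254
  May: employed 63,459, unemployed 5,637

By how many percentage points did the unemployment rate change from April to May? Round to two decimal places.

The unemployment rate changed by +0.41 percentage points.

April: labor force = 62,526 + 5,254 = 67,780; u = 5,254/67,780 = 7.75%.
May: labor force = 63,459 + 5,637 = 69,096; u = 5,637/69,096 = 8.16%.
Change = 8.16% − 7.75% = +0.41 pp.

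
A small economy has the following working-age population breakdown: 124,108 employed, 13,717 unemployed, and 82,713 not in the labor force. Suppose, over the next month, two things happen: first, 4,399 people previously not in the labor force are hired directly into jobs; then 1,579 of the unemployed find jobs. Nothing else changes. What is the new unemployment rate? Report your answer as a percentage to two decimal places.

New unemployment rate ≈ 8.53%.

Initially, labor force = 124,108 + 13,717 = 137,825, so u = 13,717/137,825 = 9.95%.
After the first change, employed and labor force both rise by 4,399; unemployed unchanged → E = 128,507, U = 13,717, labor force = 142,224.
After the second change, unemployed falls and employed rises by 1,579; labor force unchanged → E = 130,086, U = 12,138, labor force = 142,224.
New unemployment rate = 12,138 / 142,224 = 8.53%.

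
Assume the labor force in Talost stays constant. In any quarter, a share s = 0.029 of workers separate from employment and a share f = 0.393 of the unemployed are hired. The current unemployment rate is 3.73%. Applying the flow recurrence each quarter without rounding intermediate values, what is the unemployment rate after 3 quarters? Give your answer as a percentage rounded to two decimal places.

With a fixed labor force, u_{t+1} = u_t + s·(1−u_t) − f·u_t = u_t·(1−s−f) + s.
Here 1−s−f = 0.578 and s = 0.029.
u_1 = 0.037300 × 0.578 + 0.029 = 0.050559.
u_2 = 0.050559 × 0.578 + 0.029 = 0.058223.
u_3 = 0.058223 × 0.578 + 0.029 = 0.062653.

Unemployment rate after three quarters ≈ 6.27%.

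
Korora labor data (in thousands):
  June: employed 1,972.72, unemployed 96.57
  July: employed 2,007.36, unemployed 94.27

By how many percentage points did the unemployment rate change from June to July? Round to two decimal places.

The unemployment rate changed by −0.18 percentage points.

June: labor force = 1,972.72 + 96.57 = 2,069.29; u = 96.57/2,069.29 = 4.67%.
July: labor force = 2,007.36 + 94.27 = 2,101.63; u = 94.27/2,101.63 = 4.49%.
Change = 4.49% − 4.67% = −0.18 pp.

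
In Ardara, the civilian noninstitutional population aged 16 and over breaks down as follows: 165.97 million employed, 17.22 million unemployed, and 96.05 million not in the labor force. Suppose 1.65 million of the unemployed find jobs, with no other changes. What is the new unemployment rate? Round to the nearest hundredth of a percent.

New unemployment rate ≈ 8.50%.

Initially, labor force = 165.97 + 17.22 = 183.19 million, so u = 17.22/183.19 = 9.40%.
After the change, unemployed falls and employed rises by 1.65; labor force unchanged → E = 167.62, U = 15.57, labor force = 183.19 million.
New unemployment rate = 15.57 / 183.19 = 8.50%.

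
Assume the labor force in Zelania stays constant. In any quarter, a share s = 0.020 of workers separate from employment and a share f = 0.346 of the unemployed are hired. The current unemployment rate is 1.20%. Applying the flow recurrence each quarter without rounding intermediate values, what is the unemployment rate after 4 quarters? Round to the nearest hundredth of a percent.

With a fixed labor force, u_{t+1} = u_t + s·(1−u_t) − f·u_t = u_t·(1−s−f) + s.
Here 1−s−f = 0.634 and s = 0.020.
u_1 = 0.012000 × 0.634 + 0.020 = 0.027608.
u_2 = 0.027608 × 0.634 + 0.020 = 0.037503.
u_3 = 0.037503 × 0.634 + 0.020 = 0.043777.
u_4 = 0.043777 × 0.634 + 0.020 = 0.047755.

Unemployment rate after four quarters ≈ 4.78%.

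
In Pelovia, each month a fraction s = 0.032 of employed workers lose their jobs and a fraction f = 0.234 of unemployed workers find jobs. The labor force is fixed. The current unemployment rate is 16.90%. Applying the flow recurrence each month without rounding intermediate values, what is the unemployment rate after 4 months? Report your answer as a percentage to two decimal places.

With a fixed labor force, u_{t+1} = u_t + s·(1−u_t) − f·u_t = u_t·(1−s−f) + s.
Here 1−s−f = 0.734 and s = 0.032.
u_1 = 0.169000 × 0.734 + 0.032 = 0.156046.
u_2 = 0.156046 × 0.734 + 0.032 = 0.146538.
u_3 = 0.146538 × 0.734 + 0.032 = 0.139559.
u_4 = 0.139559 × 0.734 + 0.032 = 0.134436.

Unemployment rate after four months ≈ 13.44%.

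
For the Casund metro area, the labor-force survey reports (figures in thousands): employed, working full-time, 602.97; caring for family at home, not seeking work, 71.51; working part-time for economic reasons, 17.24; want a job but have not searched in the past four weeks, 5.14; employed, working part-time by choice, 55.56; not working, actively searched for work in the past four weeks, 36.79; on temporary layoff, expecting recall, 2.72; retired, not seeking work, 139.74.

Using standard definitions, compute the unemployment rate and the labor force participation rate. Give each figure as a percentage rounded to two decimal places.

Unemployment rate ≈ 5.52%; labor force participation rate ≈ 76.77%.

Employed = 602.97 + 17.24 + 55.56 = 675.77 thousand (anyone who worked, including part-time for economic reasons, counts as employed).
Unemployed = 36.79 + 2.72 = 39.51 thousand (jobless and actively searching, or on temporary layoff).
Labor force = 675.77 + 39.51 = 715.28 thousand.
Not in labor force = 71.51 + 5.14 + 139.74 = 216.39 thousand (those not working and not actively searching are outside the labor force — including those who want a job but have given up searching).
Civilian working-age population = 715.28 + 216.39 = 931.67 thousand.
Unemployment rate = 39.51 / 715.28 = 5.52%.
Labor force participation rate = 715.28 / 931.67 = 76.77%.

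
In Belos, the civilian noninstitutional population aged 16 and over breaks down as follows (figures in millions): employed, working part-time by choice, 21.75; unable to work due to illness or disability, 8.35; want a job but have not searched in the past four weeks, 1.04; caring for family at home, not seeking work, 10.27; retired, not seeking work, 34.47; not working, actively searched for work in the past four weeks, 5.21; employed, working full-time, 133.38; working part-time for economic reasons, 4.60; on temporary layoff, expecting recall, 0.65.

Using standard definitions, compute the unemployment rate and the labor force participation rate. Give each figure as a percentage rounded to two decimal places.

Unemployment rate ≈ 3.54%; labor force participation rate ≈ 75.36%.

Employed = 21.75 + 133.38 + 4.60 = 159.73 million (anyone who worked, including part-time for economic reasons, counts as employed).
Unemployed = 5.21 + 0.65 = 5.86 million (jobless and actively searching, or on temporary layoff).
Labor force = 159.73 + 5.86 = 165.59 million.
Not in labor force = 8.35 + 1.04 + 10.27 + 34.47 = 54.13 million (those not working and not actively searching are outside the labor force — including those who want a job but have given up searching).
Civilian working-age population = 165.59 + 54.13 = 219.72 million.
Unemployment rate = 5.86 / 165.59 = 3.54%.
Labor force participation rate = 165.59 / 219.72 = 75.36%.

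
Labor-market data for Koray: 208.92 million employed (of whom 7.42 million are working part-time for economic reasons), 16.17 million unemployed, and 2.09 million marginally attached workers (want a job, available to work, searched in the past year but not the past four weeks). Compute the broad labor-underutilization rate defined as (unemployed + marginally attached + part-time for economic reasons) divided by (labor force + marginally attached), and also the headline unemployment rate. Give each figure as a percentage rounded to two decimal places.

Labor force = 208.92 + 16.17 = 225.09 million.
Numerator = 16.17 + 2.09 + 7.42 = 25.68 million.
Denominator = 225.09 + 2.09 = 227.18 million.
Broad rate = 25.68 / 227.18 = 11.30%.
Headline unemployment rate = 16.17 / 225.09 = 7.18%.

Broad underutilization rate ≈ 11.30%; headline unemployment rate ≈ 7.18%.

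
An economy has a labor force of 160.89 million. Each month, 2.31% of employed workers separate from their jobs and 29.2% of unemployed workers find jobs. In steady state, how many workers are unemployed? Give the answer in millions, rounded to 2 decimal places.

Steady-state unemployment rate u* = s/(s+f) = 2.31/(2.31+29.2) = 0.073310.
Unemployed = u* × labor force = 0.073310 × 160.89 ≈ 11.79 million.

About 11.79 million are unemployed in steady state.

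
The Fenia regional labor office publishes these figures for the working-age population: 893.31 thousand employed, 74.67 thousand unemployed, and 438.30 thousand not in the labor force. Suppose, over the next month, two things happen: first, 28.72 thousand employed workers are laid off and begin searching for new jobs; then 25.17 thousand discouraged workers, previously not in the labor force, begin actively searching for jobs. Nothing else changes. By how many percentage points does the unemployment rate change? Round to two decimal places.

Initially, labor force = 893.31 + 74.67 = 967.98 thousand, so u = 74.67/967.98 = 7.71%.
After the first change, employed falls and unemployed rises by 28.72; labor force unchanged → E = 864.59, U = 103.39, labor force = 967.98 thousand.
After the second change, unemployed and labor force both rise by 25.17 → E = 864.59, U = 128.56, labor force = 993.15 thousand.
New unemployment rate = 128.56 / 993.15 = 12.94%.
Change = 12.94% − 7.71% = +5.23 percentage points.

The unemployment rate changes by +5.23 percentage points.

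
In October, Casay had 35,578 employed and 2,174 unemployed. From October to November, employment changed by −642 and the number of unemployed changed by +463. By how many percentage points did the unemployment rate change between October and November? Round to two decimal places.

The unemployment rate changed by +1.26 percentage points.

October: labor force = 35,578 + 2,174 = 37,752; u = 2,174/37,752 = 5.76%.
November: labor force = 34,936 + 2,637 = 37,573; u = 2,637/37,573 = 7.02%.
Change = 7.02% − 5.76% = +1.26 pp.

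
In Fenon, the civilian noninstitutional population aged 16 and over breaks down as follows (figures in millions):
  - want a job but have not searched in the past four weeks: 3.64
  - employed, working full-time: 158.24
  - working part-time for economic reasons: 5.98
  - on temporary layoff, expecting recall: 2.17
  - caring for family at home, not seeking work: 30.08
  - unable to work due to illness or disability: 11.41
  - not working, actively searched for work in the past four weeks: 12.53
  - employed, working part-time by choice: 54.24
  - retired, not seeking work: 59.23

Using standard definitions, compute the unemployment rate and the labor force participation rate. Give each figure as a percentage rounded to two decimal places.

Employed = 158.24 + 5.98 + 54.24 = 218.46 million (anyone who worked, including part-time for economic reasons, counts as employed).
Unemployed = 2.17 + 12.53 = 14.70 million (jobless and actively searching, or on temporary layoff).
Labor force = 218.46 + 14.70 = 233.16 million.
Not in labor force = 3.64 + 30.08 + 11.41 + 59.23 = 104.36 million (those not working and not actively searching are outside the labor force — including those who want a job but have given up searching).
Civilian working-age population = 233.16 + 104.36 = 337.52 million.
Unemployment rate = 14.70 / 233.16 = 6.30%.
Labor force participation rate = 233.16 / 337.52 = 69.08%.

Unemployment rate ≈ 6.30%; labor force participation rate ≈ 69.08%.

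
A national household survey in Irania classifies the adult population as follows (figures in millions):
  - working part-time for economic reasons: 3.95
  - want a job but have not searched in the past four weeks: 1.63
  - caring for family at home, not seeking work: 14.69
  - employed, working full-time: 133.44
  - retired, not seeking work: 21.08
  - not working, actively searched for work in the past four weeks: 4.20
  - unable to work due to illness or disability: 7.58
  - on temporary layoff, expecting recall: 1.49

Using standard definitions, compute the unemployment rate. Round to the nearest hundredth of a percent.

Employed = 3.95 + 133.44 = 137.39 million (anyone who worked, including part-time for economic reasons, counts as employed).
Unemployed = 4.20 + 1.49 = 5.69 million (jobless and actively searching, or on temporary layoff).
Labor force = 137.39 + 5.69 = 143.08 million.
Unemployment rate = 5.69 / 143.08 = 3.98%.

Unemployment rate ≈ 3.98%.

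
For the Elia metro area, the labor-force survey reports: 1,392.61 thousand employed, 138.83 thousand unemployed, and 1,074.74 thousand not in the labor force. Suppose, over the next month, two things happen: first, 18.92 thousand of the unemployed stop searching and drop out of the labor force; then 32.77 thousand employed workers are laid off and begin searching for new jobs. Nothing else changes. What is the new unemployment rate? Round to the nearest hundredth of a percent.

Initially, labor force = 1,392.61 + 138.83 = 1,531.44 thousand, so u = 138.83/1,531.44 = 9.07%.
After the first change, unemployed and labor force both fall by 18.92 → E = 1,392.61, U = 119.91, labor force = 1,512.52 thousand.
After the second change, employed falls and unemployed rises by 32.77; labor force unchanged → E = 1,359.84, U = 152.68, labor force = 1,512.52 thousand.
New unemployment rate = 152.68 / 1,512.52 = 10.09%.

New unemployment rate ≈ 10.09%.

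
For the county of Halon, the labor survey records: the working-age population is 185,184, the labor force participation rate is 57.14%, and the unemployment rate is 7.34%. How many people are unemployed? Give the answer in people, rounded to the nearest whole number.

About 7,767 are unemployed.

Labor force = 0.5714 × 185,184 = 105,814.
Unemployed = 0.0734 × 105,814 ≈ 7,767.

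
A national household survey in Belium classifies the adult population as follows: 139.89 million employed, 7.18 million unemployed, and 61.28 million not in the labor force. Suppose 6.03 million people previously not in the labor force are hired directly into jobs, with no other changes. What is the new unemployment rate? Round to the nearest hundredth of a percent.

Initially, labor force = 139.89 + 7.18 = 147.07 million, so u = 7.18/147.07 = 4.88%.
After the change, employed and labor force both rise by 6.03; unemployed unchanged → E = 145.92, U = 7.18, labor force = 153.10 million.
New unemployment rate = 7.18 / 153.10 = 4.69%.

New unemployment rate ≈ 4.69%.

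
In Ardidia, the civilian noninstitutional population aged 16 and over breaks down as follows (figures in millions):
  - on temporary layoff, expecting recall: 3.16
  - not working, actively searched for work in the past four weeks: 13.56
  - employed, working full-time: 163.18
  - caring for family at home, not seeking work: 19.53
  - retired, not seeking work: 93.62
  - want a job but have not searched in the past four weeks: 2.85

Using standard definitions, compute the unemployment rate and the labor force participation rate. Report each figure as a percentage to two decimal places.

Employed = 163.18 million.
Unemployed = 3.16 + 13.56 = 16.72 million (jobless and actively searching, or on temporary layoff).
Labor force = 163.18 + 16.72 = 179.90 million.
Not in labor force = 19.53 + 93.62 + 2.85 = 116.00 million (those not working and not actively searching are outside the labor force — including those who want a job but have given up searching).
Civilian working-age population = 179.90 + 116.00 = 295.90 million.
Unemployment rate = 16.72 / 179.90 = 9.29%.
Labor force participation rate = 179.90 / 295.90 = 60.80%.

Unemployment rate ≈ 9.29%; labor force participation rate ≈ 60.80%.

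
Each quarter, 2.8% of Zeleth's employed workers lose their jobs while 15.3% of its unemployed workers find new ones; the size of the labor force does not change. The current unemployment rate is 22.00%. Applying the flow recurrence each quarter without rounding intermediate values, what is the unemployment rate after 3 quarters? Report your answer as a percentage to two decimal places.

With a fixed labor force, u_{t+1} = u_t + s·(1−u_t) − f·u_t = u_t·(1−s−f) + s.
Here 1−s−f = 0.819 and s = 0.028.
u_1 = 0.220000 × 0.819 + 0.028 = 0.208180.
u_2 = 0.208180 × 0.819 + 0.028 = 0.198499.
u_3 = 0.198499 × 0.819 + 0.028 = 0.190571.

Unemployment rate after three quarters ≈ 19.06%.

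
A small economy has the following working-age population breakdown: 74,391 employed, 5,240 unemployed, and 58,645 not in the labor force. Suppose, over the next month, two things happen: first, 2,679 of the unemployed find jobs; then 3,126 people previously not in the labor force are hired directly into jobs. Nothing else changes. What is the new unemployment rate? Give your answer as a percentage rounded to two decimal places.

Initially, labor force = 74,391 + 5,240 = 79,631, so u = 5,240/79,631 = 6.58%.
After the first change, unemployed falls and employed rises by 2,679; labor force unchanged → E = 77,070, U = 2,561, labor force = 79,631.
After the second change, employed and labor force both rise by 3,126; unemployed unchanged → E = 80,196, U = 2,561, labor force = 82,757.
New unemployment rate = 2,561 / 82,757 = 3.09%.

New unemployment rate ≈ 3.09%.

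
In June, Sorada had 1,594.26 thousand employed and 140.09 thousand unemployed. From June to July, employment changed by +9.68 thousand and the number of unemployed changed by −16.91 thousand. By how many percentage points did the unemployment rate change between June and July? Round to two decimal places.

June: labor force = 1,594.26 + 140.09 = 1,734.35; u = 140.09/1,734.35 = 8.08%.
July: labor force = 1,603.94 + 123.18 = 1,727.12; u = 123.18/1,727.12 = 7.13%.
Change = 7.13% − 8.08% = −0.95 pp.

The unemployment rate changed by −0.95 percentage points.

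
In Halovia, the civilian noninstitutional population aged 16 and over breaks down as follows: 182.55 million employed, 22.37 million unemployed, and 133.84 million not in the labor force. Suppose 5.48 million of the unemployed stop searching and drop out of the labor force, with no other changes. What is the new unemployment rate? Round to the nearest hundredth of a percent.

New unemployment rate ≈ 8.47%.

Initially, labor force = 182.55 + 22.37 = 204.92 million, so u = 22.37/204.92 = 10.92%.
After the change, unemployed and labor force both fall by 5.48 → E = 182.55, U = 16.89, labor force = 199.44 million.
New unemployment rate = 16.89 / 199.44 = 8.47%.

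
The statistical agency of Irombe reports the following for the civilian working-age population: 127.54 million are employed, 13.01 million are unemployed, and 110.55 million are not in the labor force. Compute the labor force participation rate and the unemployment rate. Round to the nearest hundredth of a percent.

Labor force = employed + unemployed = 127.54 + 13.01 = 140.55 million.
Working-age population = 140.55 + 110.55 = 251.10 million.
Unemployment rate = 13.01 / 140.55 = 9.26%.
Labor force participation rate = 140.55 / 251.10 = 55.97%.

Labor force participation rate ≈ 55.97%; unemployment rate ≈ 9.26%.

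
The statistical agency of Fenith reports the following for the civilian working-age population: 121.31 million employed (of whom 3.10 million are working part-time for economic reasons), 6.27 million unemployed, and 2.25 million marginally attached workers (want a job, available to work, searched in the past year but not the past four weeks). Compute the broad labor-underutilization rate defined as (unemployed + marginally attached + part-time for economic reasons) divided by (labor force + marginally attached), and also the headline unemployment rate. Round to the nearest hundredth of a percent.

Broad underutilization rate ≈ 8.95%; headline unemployment rate ≈ 4.91%.

Labor force = 121.31 + 6.27 = 127.58 million.
Numerator = 6.27 + 2.25 + 3.10 = 11.62 million.
Denominator = 127.58 + 2.25 = 129.83 million.
Broad rate = 11.62 / 129.83 = 8.95%.
Headline unemployment rate = 6.27 / 127.58 = 4.91%.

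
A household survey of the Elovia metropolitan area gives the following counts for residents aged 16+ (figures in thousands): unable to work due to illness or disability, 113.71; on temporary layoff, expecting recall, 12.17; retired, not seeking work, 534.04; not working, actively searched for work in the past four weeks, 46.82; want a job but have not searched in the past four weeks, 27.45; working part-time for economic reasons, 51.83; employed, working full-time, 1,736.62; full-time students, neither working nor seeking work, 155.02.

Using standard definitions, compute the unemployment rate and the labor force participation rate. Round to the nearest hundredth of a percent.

Employed = 51.83 + 1,736.62 = 1,788.45 thousand (anyone who worked, including part-time for economic reasons, counts as employed).
Unemployed = 12.17 + 46.82 = 58.99 thousand (jobless and actively searching, or on temporary layoff).
Labor force = 1,788.45 + 58.99 = 1,847.44 thousand.
Not in labor force = 113.71 + 534.04 + 27.45 + 155.02 = 830.22 thousand (those not working and not actively searching are outside the labor force — including those who want a job but have given up searching).
Civilian working-age population = 1,847.44 + 830.22 = 2,677.66 thousand.
Unemployment rate = 58.99 / 1,847.44 = 3.19%.
Labor force participation rate = 1,847.44 / 2,677.66 = 68.99%.

Unemployment rate ≈ 3.19%; labor force participation rate ≈ 68.99%.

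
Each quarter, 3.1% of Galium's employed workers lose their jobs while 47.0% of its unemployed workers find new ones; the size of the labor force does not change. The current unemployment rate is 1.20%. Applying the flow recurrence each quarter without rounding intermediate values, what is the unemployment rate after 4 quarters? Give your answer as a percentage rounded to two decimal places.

Unemployment rate after four quarters ≈ 5.88%.

With a fixed labor force, u_{t+1} = u_t + s·(1−u_t) − f·u_t = u_t·(1−s−f) + s.
Here 1−s−f = 0.499 and s = 0.031.
u_1 = 0.012000 × 0.499 + 0.031 = 0.036988.
u_2 = 0.036988 × 0.499 + 0.031 = 0.049457.
u_3 = 0.049457 × 0.499 + 0.031 = 0.055679.
u_4 = 0.055679 × 0.499 + 0.031 = 0.058784.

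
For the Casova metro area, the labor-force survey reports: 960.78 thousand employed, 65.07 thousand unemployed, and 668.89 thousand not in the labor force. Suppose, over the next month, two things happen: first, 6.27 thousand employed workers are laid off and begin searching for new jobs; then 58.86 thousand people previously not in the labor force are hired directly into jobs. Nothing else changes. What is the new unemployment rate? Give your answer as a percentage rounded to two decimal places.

Initially, labor force = 960.78 + 65.07 = 1,025.85 thousand, so u = 65.07/1,025.85 = 6.34%.
After the first change, employed falls and unemployed rises by 6.27; labor force unchanged → E = 954.51, U = 71.34, labor force = 1,025.85 thousand.
After the second change, employed and labor force both rise by 58.86; unemployed unchanged → E = 1,013.37, U = 71.34, labor force = 1,084.71 thousand.
New unemployment rate = 71.34 / 1,084.71 = 6.58%.

New unemployment rate ≈ 6.58%.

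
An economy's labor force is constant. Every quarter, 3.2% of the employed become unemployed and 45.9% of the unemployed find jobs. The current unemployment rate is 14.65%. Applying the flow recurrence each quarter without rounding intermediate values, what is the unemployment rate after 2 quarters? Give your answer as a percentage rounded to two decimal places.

With a fixed labor force, u_{t+1} = u_t + s·(1−u_t) − f·u_t = u_t·(1−s−f) + s.
Here 1−s−f = 0.509 and s = 0.032.
u_1 = 0.146500 × 0.509 + 0.032 = 0.106568.
u_2 = 0.106568 × 0.509 + 0.032 = 0.086243.

Unemployment rate after two quarters ≈ 8.62%.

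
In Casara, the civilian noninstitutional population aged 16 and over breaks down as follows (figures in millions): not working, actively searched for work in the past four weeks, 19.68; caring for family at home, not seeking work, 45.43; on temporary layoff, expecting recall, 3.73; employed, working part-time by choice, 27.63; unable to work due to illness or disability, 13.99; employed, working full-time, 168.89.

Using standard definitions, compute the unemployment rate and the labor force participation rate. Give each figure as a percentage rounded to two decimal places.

Employed = 27.63 + 168.89 = 196.52 million.
Unemployed = 19.68 + 3.73 = 23.41 million (jobless and actively searching, or on temporary layoff).
Labor force = 196.52 + 23.41 = 219.93 million.
Not in labor force = 45.43 + 13.99 = 59.42 million (those not working and not actively searching are outside the labor force).
Civilian working-age population = 219.93 + 59.42 = 279.35 million.
Unemployment rate = 23.41 / 219.93 = 10.64%.
Labor force participation rate = 219.93 / 279.35 = 78.73%.

Unemployment rate ≈ 10.64%; labor force participation rate ≈ 78.73%.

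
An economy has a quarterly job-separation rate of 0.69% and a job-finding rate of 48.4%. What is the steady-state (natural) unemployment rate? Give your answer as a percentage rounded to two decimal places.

At steady state the flows balance: s·E = f·U, so U/(E+U) = s/(s+f).
u* = 0.69 / (0.69 + 48.4) = 0.69 / 49.09 = 1.41%.

Steady-state unemployment rate ≈ 1.41%.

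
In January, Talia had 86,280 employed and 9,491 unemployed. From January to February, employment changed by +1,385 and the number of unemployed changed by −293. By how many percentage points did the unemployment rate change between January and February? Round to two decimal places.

January: labor force = 86,280 + 9,491 = 95,771; u = 9,491/95,771 = 9.91%.
February: labor force = 87,665 + 9,198 = 96,863; u = 9,198/96,863 = 9.50%.
Change = 9.50% − 9.91% = −0.41 pp.

The unemployment rate changed by −0.41 percentage points.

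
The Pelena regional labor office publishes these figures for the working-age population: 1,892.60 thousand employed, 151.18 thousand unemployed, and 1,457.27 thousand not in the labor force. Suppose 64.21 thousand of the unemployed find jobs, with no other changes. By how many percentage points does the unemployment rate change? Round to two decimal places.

Initially, labor force = 1,892.60 + 151.18 = 2,043.78 thousand, so u = 151.18/2,043.78 = 7.40%.
After the change, unemployed falls and employed rises by 64.21; labor force unchanged → E = 1,956.81, U = 86.97, labor force = 2,043.78 thousand.
New unemployment rate = 86.97 / 2,043.78 = 4.26%.
Change = 4.26% − 7.40% = −3.14 percentage points.

The unemployment rate changes by −3.14 percentage points.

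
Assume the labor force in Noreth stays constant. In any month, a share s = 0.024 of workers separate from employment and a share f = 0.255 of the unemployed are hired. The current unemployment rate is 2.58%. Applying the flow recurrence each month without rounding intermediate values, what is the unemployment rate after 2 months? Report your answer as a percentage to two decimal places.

With a fixed labor force, u_{t+1} = u_t + s·(1−u_t) − f·u_t = u_t·(1−s−f) + s.
Here 1−s−f = 0.721 and s = 0.024.
u_1 = 0.025800 × 0.721 + 0.024 = 0.042602.
u_2 = 0.042602 × 0.721 + 0.024 = 0.054716.

Unemployment rate after two months ≈ 5.47%.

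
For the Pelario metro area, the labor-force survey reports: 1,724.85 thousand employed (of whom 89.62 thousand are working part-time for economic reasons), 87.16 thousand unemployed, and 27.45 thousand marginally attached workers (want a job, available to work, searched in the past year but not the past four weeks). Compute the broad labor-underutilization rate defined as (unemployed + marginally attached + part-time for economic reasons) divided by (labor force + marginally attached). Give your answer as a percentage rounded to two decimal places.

Labor force = 1,724.85 + 87.16 = 1,812.01 thousand.
Numerator = 87.16 + 27.45 + 89.62 = 204.23 thousand.
Denominator = 1,812.01 + 27.45 = 1,839.46 thousand.
Broad rate = 204.23 / 1,839.46 = 11.10%.

Broad underutilization rate ≈ 11.10%.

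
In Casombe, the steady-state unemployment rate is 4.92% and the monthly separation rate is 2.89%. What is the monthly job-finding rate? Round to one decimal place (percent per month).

From u* = s/(s+f): f = s·(1−u)/u.
f = 2.89 × (1 − 0.0492) / 0.0492 = 2.7478 / 0.0492 ≈ 55.8% per month.

Job-finding rate ≈ 55.8% per month.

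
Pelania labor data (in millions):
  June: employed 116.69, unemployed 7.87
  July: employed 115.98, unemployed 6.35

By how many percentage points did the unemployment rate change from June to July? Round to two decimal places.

The unemployment rate changed by −1.13 percentage points.

June: labor force = 116.69 + 7.87 = 124.56; u = 7.87/124.56 = 6.32%.
July: labor force = 115.98 + 6.35 = 122.33; u = 6.35/122.33 = 5.19%.
Change = 5.19% − 6.32% = −1.13 pp.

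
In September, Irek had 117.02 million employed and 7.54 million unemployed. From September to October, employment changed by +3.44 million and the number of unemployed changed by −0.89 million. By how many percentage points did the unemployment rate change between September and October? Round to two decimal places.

September: labor force = 117.02 + 7.54 = 124.56; u = 7.54/124.56 = 6.05%.
October: labor force = 120.46 + 6.65 = 127.11; u = 6.65/127.11 = 5.23%.
Change = 5.23% − 6.05% = −0.82 pp.

The unemployment rate changed by −0.82 percentage points.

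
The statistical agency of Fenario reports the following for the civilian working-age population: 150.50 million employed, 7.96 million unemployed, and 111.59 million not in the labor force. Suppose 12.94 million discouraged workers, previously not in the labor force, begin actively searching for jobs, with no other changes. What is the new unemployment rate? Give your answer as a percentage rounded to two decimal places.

Initially, labor force = 150.50 + 7.96 = 158.46 million, so u = 7.96/158.46 = 5.02%.
After the change, unemployed and labor force both rise by 12.94 → E = 150.50, U = 20.90, labor force = 171.40 million.
New unemployment rate = 20.90 / 171.40 = 12.19%.

New unemployment rate ≈ 12.19%.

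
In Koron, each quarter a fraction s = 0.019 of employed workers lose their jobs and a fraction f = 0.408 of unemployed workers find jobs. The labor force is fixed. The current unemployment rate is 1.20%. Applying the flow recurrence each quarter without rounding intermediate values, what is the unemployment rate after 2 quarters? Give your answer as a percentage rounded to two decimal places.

With a fixed labor force, u_{t+1} = u_t + s·(1−u_t) − f·u_t = u_t·(1−s−f) + s.
Here 1−s−f = 0.573 and s = 0.019.
u_1 = 0.012000 × 0.573 + 0.019 = 0.025876.
u_2 = 0.025876 × 0.573 + 0.019 = 0.033827.

Unemployment rate after two quarters ≈ 3.38%.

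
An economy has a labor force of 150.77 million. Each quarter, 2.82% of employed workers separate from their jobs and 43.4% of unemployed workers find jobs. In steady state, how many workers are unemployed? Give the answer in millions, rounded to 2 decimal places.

About 9.20 million are unemployed in steady state.

Steady-state unemployment rate u* = s/(s+f) = 2.82/(2.82+43.4) = 0.061013.
Unemployed = u* × labor force = 0.061013 × 150.77 ≈ 9.20 million.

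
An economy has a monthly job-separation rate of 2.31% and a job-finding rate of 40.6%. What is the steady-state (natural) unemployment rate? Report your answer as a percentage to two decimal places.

At steady state the flows balance: s·E = f·U, so U/(E+U) = s/(s+f).
u* = 2.31 / (2.31 + 40.6) = 2.31 / 42.91 = 5.38%.

Steady-state unemployment rate ≈ 5.38%.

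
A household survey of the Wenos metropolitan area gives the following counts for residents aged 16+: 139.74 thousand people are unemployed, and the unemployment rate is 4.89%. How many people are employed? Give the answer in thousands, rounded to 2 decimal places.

About 2,717.93 thousand are employed.

Labor force = U / u = 139.74 / 0.0489 ≈ 2,857.67 thousand.
Employed = labor force − unemployed = 2,857.67 − 139.74 = 2,717.93 thousand.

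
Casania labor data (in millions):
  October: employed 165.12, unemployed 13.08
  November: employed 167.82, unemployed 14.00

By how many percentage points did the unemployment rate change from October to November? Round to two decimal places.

The unemployment rate changed by +0.36 percentage points.

October: labor force = 165.12 + 13.08 = 178.20; u = 13.08/178.20 = 7.34%.
November: labor force = 167.82 + 14.00 = 181.82; u = 14.00/181.82 = 7.70%.
Change = 7.70% − 7.34% = +0.36 pp.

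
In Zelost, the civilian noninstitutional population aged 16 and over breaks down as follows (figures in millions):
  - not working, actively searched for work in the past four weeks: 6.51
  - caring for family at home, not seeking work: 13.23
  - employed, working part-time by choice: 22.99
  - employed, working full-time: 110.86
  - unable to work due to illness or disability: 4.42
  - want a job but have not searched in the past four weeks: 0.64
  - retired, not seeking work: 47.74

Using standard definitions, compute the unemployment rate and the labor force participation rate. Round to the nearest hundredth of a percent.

Employed = 22.99 + 110.86 = 133.85 million.
Unemployed = 6.51 million.
Labor force = 133.85 + 6.51 = 140.36 million.
Not in labor force = 13.23 + 4.42 + 0.64 + 47.74 = 66.03 million (those not working and not actively searching are outside the labor force — including those who want a job but have given up searching).
Civilian working-age population = 140.36 + 66.03 = 206.39 million.
Unemployment rate = 6.51 / 140.36 = 4.64%.
Labor force participation rate = 140.36 / 206.39 = 68.01%.

Unemployment rate ≈ 4.64%; labor force participation rate ≈ 68.01%.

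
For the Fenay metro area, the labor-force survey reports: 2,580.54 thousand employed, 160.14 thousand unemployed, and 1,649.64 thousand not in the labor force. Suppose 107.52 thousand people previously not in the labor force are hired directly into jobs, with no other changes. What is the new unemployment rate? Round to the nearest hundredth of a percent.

New unemployment rate ≈ 5.62%.

Initially, labor force = 2,580.54 + 160.14 = 2,740.68 thousand, so u = 160.14/2,740.68 = 5.84%.
After the change, employed and labor force both rise by 107.52; unemployed unchanged → E = 2,688.06, U = 160.14, labor force = 2,848.20 thousand.
New unemployment rate = 160.14 / 2,848.20 = 5.62%.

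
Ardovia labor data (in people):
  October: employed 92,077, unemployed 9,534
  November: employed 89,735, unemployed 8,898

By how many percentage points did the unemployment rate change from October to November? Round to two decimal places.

October: labor force = 92,077 + 9,534 = 101,611; u = 9,534/101,611 = 9.38%.
November: labor force = 89,735 + 8,898 = 98,633; u = 8,898/98,633 = 9.02%.
Change = 9.02% − 9.38% = −0.36 pp.

The unemployment rate changed by −0.36 percentage points.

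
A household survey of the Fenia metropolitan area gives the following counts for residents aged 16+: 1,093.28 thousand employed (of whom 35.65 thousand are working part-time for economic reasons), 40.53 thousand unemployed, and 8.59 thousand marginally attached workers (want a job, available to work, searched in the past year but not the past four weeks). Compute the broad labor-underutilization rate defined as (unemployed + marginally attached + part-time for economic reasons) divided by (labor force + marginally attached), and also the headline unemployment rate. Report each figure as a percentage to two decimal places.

Labor force = 1,093.28 + 40.53 = 1,133.81 thousand.
Numerator = 40.53 + 8.59 + 35.65 = 84.77 thousand.
Denominator = 1,133.81 + 8.59 = 1,142.40 thousand.
Broad rate = 84.77 / 1,142.40 = 7.42%.
Headline unemployment rate = 40.53 / 1,133.81 = 3.57%.

Broad underutilization rate ≈ 7.42%; headline unemployment rate ≈ 3.57%.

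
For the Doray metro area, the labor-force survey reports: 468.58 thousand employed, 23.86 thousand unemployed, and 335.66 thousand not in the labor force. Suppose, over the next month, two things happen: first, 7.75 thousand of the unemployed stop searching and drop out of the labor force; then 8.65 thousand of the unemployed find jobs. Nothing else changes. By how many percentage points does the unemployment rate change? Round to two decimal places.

The unemployment rate changes by −3.31 percentage points.

Initially, labor force = 468.58 + 23.86 = 492.44 thousand, so u = 23.86/492.44 = 4.85%.
After the first change, unemployed and labor force both fall by 7.75 → E = 468.58, U = 16.11, labor force = 484.69 thousand.
After the second change, unemployed falls and employed rises by 8.65; labor force unchanged → E = 477.23, U = 7.46, labor force = 484.69 thousand.
New unemployment rate = 7.46 / 484.69 = 1.54%.
Change = 1.54% − 4.85% = −3.31 percentage points.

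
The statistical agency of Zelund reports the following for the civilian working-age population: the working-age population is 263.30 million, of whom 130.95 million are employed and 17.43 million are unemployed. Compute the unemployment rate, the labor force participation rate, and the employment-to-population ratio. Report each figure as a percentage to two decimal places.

Labor force = employed + unemployed = 130.95 + 17.43 = 148.38 million.
Unemployment rate = 17.43 / 148.38 = 11.75%.
Labor force participation rate = 148.38 / 263.30 = 56.35%.
Employment-population ratio = 130.95 / 263.30 = 49.73%.

Unemployment rate ≈ 11.75%; labor force participation rate ≈ 56.35%; employment-population ratio ≈ 49.73%.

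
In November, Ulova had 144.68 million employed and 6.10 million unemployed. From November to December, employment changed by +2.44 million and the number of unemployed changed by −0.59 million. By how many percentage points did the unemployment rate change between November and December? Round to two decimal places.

The unemployment rate changed by −0.44 percentage points.

November: labor force = 144.68 + 6.10 = 150.78; u = 6.10/150.78 = 4.05%.
December: labor force = 147.12 + 5.51 = 152.63; u = 5.51/152.63 = 3.61%.
Change = 3.61% − 4.05% = −0.44 pp.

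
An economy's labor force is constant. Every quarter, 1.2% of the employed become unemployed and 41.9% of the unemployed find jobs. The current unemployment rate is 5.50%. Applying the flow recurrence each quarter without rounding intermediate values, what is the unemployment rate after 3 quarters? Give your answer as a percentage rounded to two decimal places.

Unemployment rate after three quarters ≈ 3.28%.

With a fixed labor force, u_{t+1} = u_t + s·(1−u_t) − f·u_t = u_t·(1−s−f) + s.
Here 1−s−f = 0.569 and s = 0.012.
u_1 = 0.055000 × 0.569 + 0.012 = 0.043295.
u_2 = 0.043295 × 0.569 + 0.012 = 0.036635.
u_3 = 0.036635 × 0.569 + 0.012 = 0.032845.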